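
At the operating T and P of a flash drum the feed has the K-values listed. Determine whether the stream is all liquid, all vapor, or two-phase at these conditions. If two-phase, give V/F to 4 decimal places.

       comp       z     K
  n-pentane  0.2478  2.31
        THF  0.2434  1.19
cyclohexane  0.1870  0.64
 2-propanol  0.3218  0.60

two-phase, V/F = 0.4835

ΣzᵢKᵢ = 1.1748; Σzᵢ/Kᵢ = 1.1403.
Both exceed 1, so a two-phase solution exists.
Rachford–Rice: g(ψ) = Σ zᵢ(Kᵢ−1)/(1+ψ(Kᵢ−1)) = 0.
Newton–Raphson from ψ = 0.5:
  ψ = 0.5000: g = -0.00462, g' = -0.2791 → ψ = 0.4834
  ψ = 0.4834: g = 0.00002, g' = -0.2814 → ψ = 0.4835
Converged at ψ = 0.4835.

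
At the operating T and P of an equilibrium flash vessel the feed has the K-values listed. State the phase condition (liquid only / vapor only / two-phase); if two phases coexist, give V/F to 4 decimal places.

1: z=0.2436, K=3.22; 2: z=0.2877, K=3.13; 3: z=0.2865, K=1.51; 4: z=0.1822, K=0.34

vapor only

ΣzᵢKᵢ = 2.1795; Σzᵢ/Kᵢ = 0.8932.
Since Σzᵢ/Kᵢ < 1 the mixture is above its dew point — single vapor phase.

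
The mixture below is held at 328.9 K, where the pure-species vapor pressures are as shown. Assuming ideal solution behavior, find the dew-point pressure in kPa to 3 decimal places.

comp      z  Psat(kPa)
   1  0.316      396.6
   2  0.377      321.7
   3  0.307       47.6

Pdew = 118.790 kPa

At the dew point ψ → 1, so Σzᵢ/Kᵢ = 1 with Kᵢ = Pᵢˢᵃᵗ/P ⇒ 1/P = Σzᵢ/Pᵢˢᵃᵗ.
1/P = 0.316/396.6 + 0.377/321.7 + 0.307/47.6 = 0.008418 ⇒ P = 118.790 kPa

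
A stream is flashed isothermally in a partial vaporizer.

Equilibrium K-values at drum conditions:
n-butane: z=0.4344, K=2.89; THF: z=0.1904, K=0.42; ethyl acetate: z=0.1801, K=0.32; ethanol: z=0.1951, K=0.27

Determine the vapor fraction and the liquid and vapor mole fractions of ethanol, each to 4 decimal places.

Material balance + equilibrium reduce to Σ zᵢ(Kᵢ−1)/(1+ψ(Kᵢ−1)) = 0.
Feasibility: ΣzᵢKᵢ = 1.4457, Σzᵢ/Kᵢ = 1.8890 — both > 1, two phases present.
Iterate (Newton) starting at ψ = 0.58:
  ψ = 0.5800: g = -0.22398, g' = -1.0384 → ψ = 0.3643
  ψ = 0.3643: g = -0.01060, g' = -0.9873 → ψ = 0.3536
Converged at ψ = 0.3536.
Compositions from xᵢ = zᵢ/(1+ψ(Kᵢ−1)), yᵢ = Kᵢxᵢ:
  n-butane: x = 0.2604, y = 0.7525
  THF: x = 0.2395, y = 0.1006
  ethyl acetate: x = 0.2371, y = 0.0759
  ethanol: x = 0.2630, y = 0.0710

ψ = 0.3536, x_ethanol = 0.2630, y_ethanol = 0.0710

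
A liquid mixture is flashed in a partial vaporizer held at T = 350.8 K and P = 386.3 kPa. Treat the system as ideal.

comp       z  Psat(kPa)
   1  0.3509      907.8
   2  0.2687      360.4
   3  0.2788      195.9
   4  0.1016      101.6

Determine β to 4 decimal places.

Raoult's law: Kᵢ = Pᵢˢᵃᵗ/P = Pᵢˢᵃᵗ/386.3.
  K_1 = 907.8/386.3 = 2.349987, K_2 = 360.4/386.3 = 0.932954, K_3 = 195.9/386.3 = 0.507119, K_4 = 101.6/386.3 = 0.263008
Material balance + equilibrium reduce to Σ zᵢ(Kᵢ−1)/(1+β(Kᵢ−1)) = 0.
Check two-phase: ΣzᵢKᵢ = 1.2434 > 1 and Σzᵢ/Kᵢ = 1.3734 > 1, so g(0) = 0.2434 > 0 and g(1) = -0.3734 < 0.
Iterate (Newton) starting at β = 0.31:
  β = 0.3100: g = 0.05631, g' = -0.5062 → β = 0.4212
  β = 0.4212: g = 0.00143, g' = -0.4851 → β = 0.4242
Converged at β = 0.4242.

β = 0.4242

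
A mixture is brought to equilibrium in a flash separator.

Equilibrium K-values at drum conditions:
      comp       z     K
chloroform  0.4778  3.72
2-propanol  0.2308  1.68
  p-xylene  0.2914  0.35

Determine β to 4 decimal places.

Let β = V/F and solve Σ zᵢ(Kᵢ−1)/(1+β(Kᵢ−1)) = 0.
g(0) = ΣzᵢKᵢ − 1 = 1.2671 and g(1) = 1 − Σzᵢ/Kᵢ = -0.0984, so a root lies in (0, 1).
Newton–Raphson from β = 0.5:
  β = 0.5000: g = 0.38720, g' = -0.9643 → β = 0.9015
  β = 0.9015: g = 0.01627, g' = -1.0559 → β = 0.9169
  β = 0.9169: g = -0.00022, g' = -1.0844 → β = 0.9167
Converged at β = 0.9167.

β = 0.9167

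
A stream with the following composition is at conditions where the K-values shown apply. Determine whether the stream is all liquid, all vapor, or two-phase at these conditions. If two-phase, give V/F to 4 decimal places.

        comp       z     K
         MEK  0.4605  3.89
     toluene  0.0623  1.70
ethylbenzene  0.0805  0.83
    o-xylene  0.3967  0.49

ΣzᵢKᵢ = 2.1585; Σzᵢ/Kᵢ = 1.0616.
Both exceed 1, so a two-phase solution exists.
Let ψ = V/F and solve Σ zᵢ(Kᵢ−1)/(1+ψ(Kᵢ−1)) = 0.
Newton–Raphson from ψ = 0.57:
  ψ = 0.5700: g = 0.23350, g' = -0.7723 → ψ = 0.8723
  ψ = 0.8723: g = 0.02452, g' = -0.6600 → ψ = 0.9095
  ψ = 0.9095: g = -0.00009, g' = -0.6657 → ψ = 0.9093
Converged at ψ = 0.9093.

two-phase, V/F = 0.9093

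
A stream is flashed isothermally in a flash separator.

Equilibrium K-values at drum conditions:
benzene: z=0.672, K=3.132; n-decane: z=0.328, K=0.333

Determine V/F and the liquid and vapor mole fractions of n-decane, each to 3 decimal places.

Rachford–Rice: g(V/F) = Σ zᵢ(Kᵢ−1)/(1+V/F(Kᵢ−1)) = 0.
g(0) = ΣzᵢKᵢ − 1 = 1.214 and g(1) = 1 − Σzᵢ/Kᵢ = -0.200, so a root lies in (0, 1).
Binary case is linear: z₁(K₁−1)(1+V/F(K₂−1)) + z₂(K₂−1)(1+V/F(K₁−1)) = 0
⇒ V/F = [z₁(K₁−1)+z₂(K₂−1)] / [−(K₁−1)(K₂−1)] = 1.2139/1.4220 = 0.854
Compositions from xᵢ = zᵢ/(1+V/F(Kᵢ−1)), yᵢ = Kᵢxᵢ:
  benzene: x = 0.238, y = 0.746
  n-decane: x = 0.762, y = 0.254

V/F = 0.854, x_n-decane = 0.762, y_n-decane = 0.254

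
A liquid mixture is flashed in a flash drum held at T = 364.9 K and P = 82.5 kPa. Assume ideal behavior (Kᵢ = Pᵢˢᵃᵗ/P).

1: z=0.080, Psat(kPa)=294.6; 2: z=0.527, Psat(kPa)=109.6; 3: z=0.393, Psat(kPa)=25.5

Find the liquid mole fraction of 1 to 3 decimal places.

Raoult's law: Kᵢ = Pᵢˢᵃᵗ/P = Pᵢˢᵃᵗ/82.5.
  K_1 = 294.6/82.5 = 3.57091, K_2 = 109.6/82.5 = 1.32848, K_3 = 25.5/82.5 = 0.30909
Material balance + equilibrium reduce to Σ zᵢ(Kᵢ−1)/(1+V/F(Kᵢ−1)) = 0.
Feasibility: ΣzᵢKᵢ = 1.107, Σzᵢ/Kᵢ = 1.691 — both > 1, two phases present.
Newton–Raphson from V/F = 0.4:
  V/F = 0.400: g = -0.1208, g' = -0.531 → V/F = 0.173
  V/F = 0.173: g = -0.0020, g' = -0.546 → V/F = 0.169
Converged at V/F = 0.169.
Compositions from xᵢ = zᵢ/(1+V/F(Kᵢ−1)), yᵢ = Kᵢxᵢ:
  1: x = 0.056, y = 0.199
  2: x = 0.499, y = 0.663
  3: x = 0.445, y = 0.138

x_1 = 0.056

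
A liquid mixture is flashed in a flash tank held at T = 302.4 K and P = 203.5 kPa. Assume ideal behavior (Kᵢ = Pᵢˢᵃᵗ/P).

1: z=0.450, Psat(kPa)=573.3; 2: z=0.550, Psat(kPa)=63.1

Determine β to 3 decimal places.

Raoult's law: Kᵢ = Pᵢˢᵃᵗ/P = Pᵢˢᵃᵗ/203.5.
  K_1 = 573.3/203.5 = 2.81720, K_2 = 63.1/203.5 = 0.31007
Rachford–Rice: g(β) = Σ zᵢ(Kᵢ−1)/(1+β(Kᵢ−1)) = 0.
Feasibility: ΣzᵢKᵢ = 1.438, Σzᵢ/Kᵢ = 1.934 — both > 1, two phases present.
Newton–Raphson from β = 0.5:
  β = 0.500: g = -0.1508, g' = -1.018 → β = 0.352
  β = 0.352: g = -0.0023, g' = -1.009 → β = 0.350
Converged at β = 0.350.

β = 0.350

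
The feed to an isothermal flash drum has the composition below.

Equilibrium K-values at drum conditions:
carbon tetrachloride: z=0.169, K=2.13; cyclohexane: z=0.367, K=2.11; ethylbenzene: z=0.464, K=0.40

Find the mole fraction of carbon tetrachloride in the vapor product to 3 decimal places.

y_carbon tetrachloride = 0.234

Rachford–Rice: g(β) = Σ zᵢ(Kᵢ−1)/(1+β(Kᵢ−1)) = 0.
Check two-phase: ΣzᵢKᵢ = 1.320 > 1 and Σzᵢ/Kᵢ = 1.413 > 1, so g(0) = 0.320 > 0 and g(1) = -0.413 < 0.
Newton–Raphson from β = 0.45:
  β = 0.450: g = 0.0169, g' = -0.609 → β = 0.478
Converged at β = 0.478.
Compositions from xᵢ = zᵢ/(1+β(Kᵢ−1)), yᵢ = Kᵢxᵢ:
  carbon tetrachloride: x = 0.110, y = 0.234
  cyclohexane: x = 0.240, y = 0.506
  ethylbenzene: x = 0.650, y = 0.260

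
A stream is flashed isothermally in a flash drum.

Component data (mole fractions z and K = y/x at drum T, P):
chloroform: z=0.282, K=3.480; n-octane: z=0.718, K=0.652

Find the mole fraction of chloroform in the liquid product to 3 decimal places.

Rachford–Rice: g(ψ) = Σ zᵢ(Kᵢ−1)/(1+ψ(Kᵢ−1)) = 0.
Check two-phase: ΣzᵢKᵢ = 1.449 > 1 and Σzᵢ/Kᵢ = 1.182 > 1, so g(0) = 0.449 > 0 and g(1) = -0.182 < 0.
Binary case is linear: z₁(K₁−1)(1+ψ(K₂−1)) + z₂(K₂−1)(1+ψ(K₁−1)) = 0
⇒ ψ = [z₁(K₁−1)+z₂(K₂−1)] / [−(K₁−1)(K₂−1)] = 0.4495/0.8630 = 0.521
Compositions from xᵢ = zᵢ/(1+ψ(Kᵢ−1)), yᵢ = Kᵢxᵢ:
  chloroform: x = 0.123, y = 0.428
  n-octane: x = 0.877, y = 0.572

x_chloroform = 0.123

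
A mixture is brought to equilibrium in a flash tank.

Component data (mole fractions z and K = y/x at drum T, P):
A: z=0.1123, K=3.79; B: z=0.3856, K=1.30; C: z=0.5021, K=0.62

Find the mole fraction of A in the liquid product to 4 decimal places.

x_A = 0.0477

Let ψ = V/F and solve Σ zᵢ(Kᵢ−1)/(1+ψ(Kᵢ−1)) = 0.
Feasibility: ΣzᵢKᵢ = 1.2382, Σzᵢ/Kᵢ = 1.1361 — both > 1, two phases present.
Newton iteration, ψ⁰ = 0.5:
  ψ = 0.5000: g = -0.00414, g' = -0.2891 → ψ = 0.4857
  ψ = 0.4857: g = 0.00003, g' = -0.2931 → ψ = 0.4858
Converged at ψ = 0.4858.
Compositions from xᵢ = zᵢ/(1+ψ(Kᵢ−1)), yᵢ = Kᵢxᵢ:
  A: x = 0.0477, y = 0.1807
  B: x = 0.3366, y = 0.4375
  C: x = 0.6158, y = 0.3818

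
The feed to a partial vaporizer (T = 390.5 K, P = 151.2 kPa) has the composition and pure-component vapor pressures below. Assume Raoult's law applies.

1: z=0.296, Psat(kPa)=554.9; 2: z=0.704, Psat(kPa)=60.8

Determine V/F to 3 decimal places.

V/F = 0.231

Raoult's law: Kᵢ = Pᵢˢᵃᵗ/P = Pᵢˢᵃᵗ/151.2.
  K_1 = 554.9/151.2 = 3.66997, K_2 = 60.8/151.2 = 0.40212
Binary case is linear: z₁(K₁−1)(1+V/F(K₂−1)) + z₂(K₂−1)(1+V/F(K₁−1)) = 0
⇒ V/F = [z₁(K₁−1)+z₂(K₂−1)] / [−(K₁−1)(K₂−1)] = 0.3694/1.5963 = 0.231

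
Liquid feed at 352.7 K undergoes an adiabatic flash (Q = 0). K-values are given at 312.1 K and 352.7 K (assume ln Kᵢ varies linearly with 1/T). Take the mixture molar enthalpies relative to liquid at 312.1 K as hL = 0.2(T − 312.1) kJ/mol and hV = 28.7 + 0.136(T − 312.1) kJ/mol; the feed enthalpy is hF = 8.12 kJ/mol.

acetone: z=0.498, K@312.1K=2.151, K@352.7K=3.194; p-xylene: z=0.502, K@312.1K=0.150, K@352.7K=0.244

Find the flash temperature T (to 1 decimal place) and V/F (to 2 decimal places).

Adiabatic flash: solve Rachford–Rice at each trial T, then check hF = ψ·hV(T) + (1−ψ)·hL(T).
  T = 312.1 K: K = (2.151, 0.150), RR gives ψ = 0.150, H_out = 4.298 kJ/mol
  T = 352.7 K: K = (3.194, 0.244), RR gives ψ = 0.430, H_out = 19.342 kJ/mol
  T = 332.4 K: K = (2.653, 0.194), RR gives ψ = 0.314, H_out = 12.672 kJ/mol
  T = 322.2 K: K = (2.395, 0.171), RR gives ψ = 0.241, H_out = 8.786 kJ/mol
  T = 317.1 K: K = (2.271, 0.160), RR gives ψ = 0.198, H_out = 6.620 kJ/mol
  T = 319.6 K: K = (2.332, 0.166), RR gives ψ = 0.220, H_out = 7.704 kJ/mol
  T = 320.9 K: K = (2.363, 0.168), RR gives ψ = 0.231, H_out = 8.251 kJ/mol
Linear interpolation between T = 319.6 (H_out = 7.704) and T = 320.9 (H_out = 8.251) on hF = 8.12 gives T ≈ 320.6 K, at which ψ = 0.23.

T = 320.6 K, V/F = 0.23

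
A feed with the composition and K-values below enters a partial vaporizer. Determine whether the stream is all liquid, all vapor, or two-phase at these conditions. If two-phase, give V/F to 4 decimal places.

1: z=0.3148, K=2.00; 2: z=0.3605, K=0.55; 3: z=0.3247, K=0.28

ΣzᵢKᵢ = 0.9188; Σzᵢ/Kᵢ = 1.9725.
Since ΣzᵢKᵢ < 1 the mixture is below its bubble point — single liquid phase.

all liquid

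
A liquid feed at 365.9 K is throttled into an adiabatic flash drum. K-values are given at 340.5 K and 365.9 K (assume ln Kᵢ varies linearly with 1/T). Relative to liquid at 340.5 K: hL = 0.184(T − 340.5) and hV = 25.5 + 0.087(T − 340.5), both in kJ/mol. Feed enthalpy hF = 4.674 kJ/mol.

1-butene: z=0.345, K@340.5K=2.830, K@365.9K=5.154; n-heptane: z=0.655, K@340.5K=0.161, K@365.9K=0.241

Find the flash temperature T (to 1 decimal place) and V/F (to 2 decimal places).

T = 347.0 K, V/F = 0.14

Adiabatic flash: solve Rachford–Rice at each trial T, then check hF = ψ·hV(T) + (1−ψ)·hL(T).
  T = 340.5 K: K = (2.830, 0.161), RR gives ψ = 0.053, H_out = 1.359 kJ/mol
  T = 365.9 K: K = (5.154, 0.241), RR gives ψ = 0.297, H_out = 11.512 kJ/mol
  T = 353.2 K: K = (3.861, 0.198), RR gives ψ = 0.201, H_out = 7.225 kJ/mol
  T = 346.9 K: K = (3.319, 0.179), RR gives ψ = 0.138, H_out = 4.607 kJ/mol
  T = 350.0 K: K = (3.578, 0.189), RR gives ψ = 0.171, H_out = 5.952 kJ/mol
  T = 348.4 K: K = (3.442, 0.184), RR gives ψ = 0.154, H_out = 5.273 kJ/mol
  T = 347.6 K: K = (3.376, 0.181), RR gives ψ = 0.146, H_out = 4.922 kJ/mol
Linear interpolation between T = 346.9 (H_out = 4.607) and T = 347.6 (H_out = 4.922) on hF = 4.674 gives T ≈ 347.0 K, at which ψ = 0.14.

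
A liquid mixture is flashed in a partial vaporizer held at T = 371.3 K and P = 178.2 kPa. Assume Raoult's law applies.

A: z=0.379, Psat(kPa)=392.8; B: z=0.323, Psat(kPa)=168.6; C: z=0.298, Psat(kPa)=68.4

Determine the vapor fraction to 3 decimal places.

ψ = 0.504

Raoult's law: Kᵢ = Pᵢˢᵃᵗ/P = Pᵢˢᵃᵗ/178.2.
  K_A = 392.8/178.2 = 2.20426, K_B = 168.6/178.2 = 0.94613, K_C = 68.4/178.2 = 0.38384
Rachford–Rice: g(ψ) = Σ zᵢ(Kᵢ−1)/(1+ψ(Kᵢ−1)) = 0.
Check two-phase: ΣzᵢKᵢ = 1.255 > 1 and Σzᵢ/Kᵢ = 1.290 > 1, so g(0) = 0.255 > 0 and g(1) = -0.290 < 0.
Iterate (Newton) starting at ψ = 0.5:
  ψ = 0.500: g = 0.0016, g' = -0.451 → ψ = 0.504
Converged at ψ = 0.504.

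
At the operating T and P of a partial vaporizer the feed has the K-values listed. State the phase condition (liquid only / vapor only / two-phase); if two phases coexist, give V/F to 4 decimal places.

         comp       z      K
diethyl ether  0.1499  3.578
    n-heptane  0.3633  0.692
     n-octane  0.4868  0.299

ΣzᵢKᵢ = 0.9333; Σzᵢ/Kᵢ = 2.1950.
Since ΣzᵢKᵢ < 1 the mixture is below its bubble point — single liquid phase.

liquid only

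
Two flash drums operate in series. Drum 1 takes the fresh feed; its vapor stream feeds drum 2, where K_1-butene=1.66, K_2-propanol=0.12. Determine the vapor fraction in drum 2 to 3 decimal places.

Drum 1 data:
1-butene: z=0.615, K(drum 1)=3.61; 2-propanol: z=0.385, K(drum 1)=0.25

Drum 1:
Binary case is linear: z₁(K₁−1)(1+ψ₁(K₂−1)) + z₂(K₂−1)(1+ψ₁(K₁−1)) = 0
⇒ ψ₁ = [z₁(K₁−1)+z₂(K₂−1)] / [−(K₁−1)(K₂−1)] = 1.3164/1.9575 = 0.672
Drum-1 compositions:
  1-butene: x = 0.223, y = 0.806
  2-propanol: x = 0.777, y = 0.194
Drum-2 feed = drum-1 vapor: z₂ = (0.8058, 0.1942).
Drum 2:
Material balance + equilibrium reduce to Σ zᵢ(Kᵢ−1)/(1+ψ₂(Kᵢ−1)) = 0.
g(0) = ΣzᵢKᵢ − 1 = 0.361 and g(1) = 1 − Σzᵢ/Kᵢ = -1.104, so a root lies in (0, 1).
Binary case is linear: z₁(K₁−1)(1+ψ₂(K₂−1)) + z₂(K₂−1)(1+ψ₂(K₁−1)) = 0
⇒ ψ₂ = [z₁(K₁−1)+z₂(K₂−1)] / [−(K₁−1)(K₂−1)] = 0.3609/0.5808 = 0.621
  1-butene: x = 0.571, y = 0.949
  2-propanol: x = 0.429, y = 0.051

V/F (drum 2) = 0.621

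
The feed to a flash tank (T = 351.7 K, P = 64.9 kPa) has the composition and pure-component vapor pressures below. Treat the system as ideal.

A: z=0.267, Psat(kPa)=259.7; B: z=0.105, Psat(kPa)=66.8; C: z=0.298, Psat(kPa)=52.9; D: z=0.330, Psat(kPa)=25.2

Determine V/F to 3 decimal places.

V/F = 0.458

Raoult's law: Kᵢ = Pᵢˢᵃᵗ/P = Pᵢˢᵃᵗ/64.9.
  K_A = 259.7/64.9 = 4.00154, K_B = 66.8/64.9 = 1.02928, K_C = 52.9/64.9 = 0.81510, K_D = 25.2/64.9 = 0.38829
Rachford–Rice: g(V/F) = Σ zᵢ(Kᵢ−1)/(1+V/F(Kᵢ−1)) = 0.
Check two-phase: ΣzᵢKᵢ = 1.548 > 1 and Σzᵢ/Kᵢ = 1.384 > 1, so g(0) = 0.548 > 0 and g(1) = -0.384 < 0.
Iterate (Newton) starting at V/F = 0.63:
  V/F = 0.630: g = -0.1106, g' = -0.628 → V/F = 0.454
  V/F = 0.454: g = 0.0027, g' = -0.680 → V/F = 0.458
Converged at V/F = 0.458.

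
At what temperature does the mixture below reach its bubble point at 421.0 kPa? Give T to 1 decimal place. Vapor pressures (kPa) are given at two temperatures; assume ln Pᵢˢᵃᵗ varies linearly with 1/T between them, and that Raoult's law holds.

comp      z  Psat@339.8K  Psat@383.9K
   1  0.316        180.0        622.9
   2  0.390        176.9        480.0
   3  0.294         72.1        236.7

T = 380.6 K

Bubble-point temperature: ΣzᵢPᵢˢᵃᵗ(T) = P. Interpolate ln Pᵢˢᵃᵗ = aᵢ + bᵢ/T.
  T = 339.8 K: ΣzᵢPᵢˢᵃᵗ = 147.07 kPa
  T = 383.9 K: ΣzᵢPᵢˢᵃᵗ = 453.63 kPa
  T = 361.9 K: ΣzᵢPᵢˢᵃᵗ = 267.21 kPa
  T = 372.9 K: ΣzᵢPᵢˢᵃᵗ = 350.76 kPa
  T = 378.4 K: ΣzᵢPᵢˢᵃᵗ = 399.60 kPa
  T = 381.1 K: ΣzᵢPᵢˢᵃᵗ = 425.45 kPa
Interpolating between 378.4 K and 381.1 K gives T ≈ 380.6 K.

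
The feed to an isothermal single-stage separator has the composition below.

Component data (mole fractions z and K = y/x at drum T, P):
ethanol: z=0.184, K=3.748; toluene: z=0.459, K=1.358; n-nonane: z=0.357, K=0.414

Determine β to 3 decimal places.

β = 0.607

Material balance + equilibrium reduce to Σ zᵢ(Kᵢ−1)/(1+β(Kᵢ−1)) = 0.
Feasibility: ΣzᵢKᵢ = 1.461, Σzᵢ/Kᵢ = 1.249 — both > 1, two phases present.
Iterate (Newton) starting at β = 0.5:
  β = 0.500: g = 0.0565, g' = -0.534 → β = 0.606
  β = 0.606: g = 0.0005, g' = -0.530 → β = 0.607
Converged at β = 0.607.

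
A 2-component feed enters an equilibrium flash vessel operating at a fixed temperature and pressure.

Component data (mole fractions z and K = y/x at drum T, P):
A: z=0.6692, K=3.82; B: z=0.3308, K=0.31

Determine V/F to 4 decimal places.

V/F = 0.8526

Material balance + equilibrium reduce to Σ zᵢ(Kᵢ−1)/(1+V/F(Kᵢ−1)) = 0.
Feasibility: ΣzᵢKᵢ = 2.6589, Σzᵢ/Kᵢ = 1.2423 — both > 1, two phases present.
Iterate (Newton) starting at V/F = 0.46:
  V/F = 0.4600: g = 0.48711, g' = -1.3465 → V/F = 0.8218
  V/F = 0.8218: g = 0.04170, g' = -1.3237 → V/F = 0.8533
  V/F = 0.8533: g = -0.00100, g' = -1.3899 → V/F = 0.8526
Converged at V/F = 0.8526.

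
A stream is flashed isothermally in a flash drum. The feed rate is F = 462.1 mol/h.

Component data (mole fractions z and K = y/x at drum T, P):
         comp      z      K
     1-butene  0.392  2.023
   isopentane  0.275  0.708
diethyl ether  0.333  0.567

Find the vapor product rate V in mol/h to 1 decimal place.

V = 212.4 mol/h

Material balance + equilibrium reduce to Σ zᵢ(Kᵢ−1)/(1+ψ(Kᵢ−1)) = 0.
Check two-phase: ΣzᵢKᵢ = 1.177 > 1 and Σzᵢ/Kᵢ = 1.169 > 1, so g(0) = 0.177 > 0 and g(1) = -0.169 < 0.
Newton iteration, ψ⁰ = 0.47:
  ψ = 0.470: g = -0.0033, g' = -0.317 → ψ = 0.460
Converged at ψ = 0.460.
Then V = ψ·F = 0.4596·462.1 = 212.4 mol/h and L = F − V = 249.7 mol/h.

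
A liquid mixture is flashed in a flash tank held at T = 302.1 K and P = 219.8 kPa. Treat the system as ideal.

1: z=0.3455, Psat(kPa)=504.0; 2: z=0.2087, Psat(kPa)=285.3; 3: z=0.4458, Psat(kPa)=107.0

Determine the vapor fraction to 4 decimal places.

ψ = 0.5403

Raoult's law: Kᵢ = Pᵢˢᵃᵗ/P = Pᵢˢᵃᵗ/219.8.
  K_1 = 504.0/219.8 = 2.292994, K_2 = 285.3/219.8 = 1.297998, K_3 = 107.0/219.8 = 0.486806
Let ψ = V/F and solve Σ zᵢ(Kᵢ−1)/(1+ψ(Kᵢ−1)) = 0.
Check two-phase: ΣzᵢKᵢ = 1.2801 > 1 and Σzᵢ/Kᵢ = 1.2272 > 1, so g(0) = 0.2801 > 0 and g(1) = -0.2272 < 0.
Newton iteration, ψ⁰ = 0.5:
  ψ = 0.5000: g = 0.01770, g' = -0.4396 → ψ = 0.5403
Converged at ψ = 0.5403.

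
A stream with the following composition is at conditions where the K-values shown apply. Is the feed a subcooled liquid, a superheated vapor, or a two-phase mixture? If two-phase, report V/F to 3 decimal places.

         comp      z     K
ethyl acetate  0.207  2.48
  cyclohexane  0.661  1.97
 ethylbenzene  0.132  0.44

superheated vapor

ΣzᵢKᵢ = 1.874; Σzᵢ/Kᵢ = 0.719.
Since Σzᵢ/Kᵢ < 1 the mixture is above its dew point — single vapor phase.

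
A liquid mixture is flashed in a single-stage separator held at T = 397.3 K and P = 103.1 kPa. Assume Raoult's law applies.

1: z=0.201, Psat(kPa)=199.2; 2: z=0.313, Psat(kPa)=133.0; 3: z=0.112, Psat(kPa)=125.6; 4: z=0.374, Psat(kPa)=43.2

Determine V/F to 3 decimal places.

V/F = 0.268

Raoult's law: Kᵢ = Pᵢˢᵃᵗ/P = Pᵢˢᵃᵗ/103.1.
  K_1 = 199.2/103.1 = 1.93210, K_2 = 133.0/103.1 = 1.29001, K_3 = 125.6/103.1 = 1.21823, K_4 = 43.2/103.1 = 0.41901
Material balance + equilibrium reduce to Σ zᵢ(Kᵢ−1)/(1+V/F(Kᵢ−1)) = 0.
Feasibility: ΣzᵢKᵢ = 1.085, Σzᵢ/Kᵢ = 1.331 — both > 1, two phases present.
Newton iteration, V/F⁰ = 0.38:
  V/F = 0.380: g = -0.0362, g' = -0.329 → V/F = 0.270
  V/F = 0.270: g = -0.0008, g' = -0.316 → V/F = 0.268
Converged at V/F = 0.268.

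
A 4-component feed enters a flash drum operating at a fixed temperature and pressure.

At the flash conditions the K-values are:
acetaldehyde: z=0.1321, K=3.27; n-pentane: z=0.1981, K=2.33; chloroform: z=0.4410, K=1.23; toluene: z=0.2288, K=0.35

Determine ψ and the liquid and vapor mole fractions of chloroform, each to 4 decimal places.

ψ = 0.8163, x_chloroform = 0.3713, y_chloroform = 0.4567

Rachford–Rice: g(ψ) = Σ zᵢ(Kᵢ−1)/(1+ψ(Kᵢ−1)) = 0.
Feasibility: ΣzᵢKᵢ = 1.5160, Σzᵢ/Kᵢ = 1.1377 — both > 1, two phases present.
Newton–Raphson from ψ = 0.42:
  ψ = 0.4200: g = 0.21048, g' = -0.5249 → ψ = 0.8210
  ψ = 0.8210: g = -0.00290, g' = -0.6240 → ψ = 0.8163
Converged at ψ = 0.8163.
Compositions from xᵢ = zᵢ/(1+ψ(Kᵢ−1)), yᵢ = Kᵢxᵢ:
  acetaldehyde: x = 0.0463, y = 0.1514
  n-pentane: x = 0.0950, y = 0.2213
  chloroform: x = 0.3713, y = 0.4567
  toluene: x = 0.4874, y = 0.1706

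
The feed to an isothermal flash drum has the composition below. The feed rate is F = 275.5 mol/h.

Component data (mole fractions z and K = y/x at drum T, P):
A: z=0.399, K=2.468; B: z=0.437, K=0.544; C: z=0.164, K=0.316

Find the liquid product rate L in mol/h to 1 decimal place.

Rachford–Rice: g(V/F) = Σ zᵢ(Kᵢ−1)/(1+V/F(Kᵢ−1)) = 0.
Check two-phase: ΣzᵢKᵢ = 1.274 > 1 and Σzᵢ/Kᵢ = 1.484 > 1, so g(0) = 0.274 > 0 and g(1) = -0.484 < 0.
Iterate (Newton) starting at V/F = 0.44:
  V/F = 0.440: g = -0.0539, g' = -0.617 → V/F = 0.353
  V/F = 0.353: g = 0.0007, g' = -0.636 → V/F = 0.354
Converged at V/F = 0.354.
Then V = V/F·F = 0.3537·275.5 = 97.4 mol/h and L = F − V = 178.1 mol/h.

L = 178.1 mol/h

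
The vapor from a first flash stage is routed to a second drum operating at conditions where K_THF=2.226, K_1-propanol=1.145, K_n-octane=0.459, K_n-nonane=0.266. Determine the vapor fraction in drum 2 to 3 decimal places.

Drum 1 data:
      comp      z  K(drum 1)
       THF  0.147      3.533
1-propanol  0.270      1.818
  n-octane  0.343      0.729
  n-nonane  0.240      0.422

Drum 1:
Let ψ₁ = V/F and solve Σ zᵢ(Kᵢ−1)/(1+ψ₁(Kᵢ−1)) = 0.
g(0) = ΣzᵢKᵢ − 1 = 0.362 and g(1) = 1 − Σzᵢ/Kᵢ = -0.229, so a root lies in (0, 1).
Newton iteration, ψ₁⁰ = 0.5:
  ψ₁ = 0.500: g = 0.0184, g' = -0.467 → ψ₁ = 0.539
  ψ₁ = 0.539: g = 0.0002, g' = -0.459 → ψ₁ = 0.540
Converged at ψ₁ = 0.540.
Drum-1 compositions:
  THF: x = 0.062, y = 0.219
  1-propanol: x = 0.187, y = 0.341
  n-octane: x = 0.402, y = 0.293
  n-nonane: x = 0.349, y = 0.147
Drum-2 feed = drum-1 vapor: z₂ = (0.2194, 0.3405, 0.2929, 0.1472).
Drum 2:
Iterate (Newton) starting at ψ₂ = 0.5:
  ψ₂ = 0.500: g = -0.1751, g' = -0.492 → ψ₂ = 0.144
  ψ₂ = 0.144: g = -0.0157, g' = -0.445 → ψ₂ = 0.109
Converged at ψ₂ = 0.109.
  THF: x = 0.194, y = 0.431
  1-propanol: x = 0.335, y = 0.384
  n-octane: x = 0.311, y = 0.143
  n-nonane: x = 0.160, y = 0.043

V/F (drum 2) = 0.109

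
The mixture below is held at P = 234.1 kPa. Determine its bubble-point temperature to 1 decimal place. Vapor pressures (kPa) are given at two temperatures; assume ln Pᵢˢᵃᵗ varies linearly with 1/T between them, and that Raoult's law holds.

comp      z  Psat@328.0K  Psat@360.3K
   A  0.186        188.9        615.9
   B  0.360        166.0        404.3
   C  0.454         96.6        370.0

Bubble-point temperature: ΣzᵢPᵢˢᵃᵗ(T) = P. Interpolate ln Pᵢˢᵃᵗ = aᵢ + bᵢ/T.
  T = 328.0 K: ΣzᵢPᵢˢᵃᵗ = 138.75 kPa
  T = 360.3 K: ΣzᵢPᵢˢᵃᵗ = 428.09 kPa
  T = 344.1 K: ΣzᵢPᵢˢᵃᵗ = 248.60 kPa
  T = 336.1 K: ΣzᵢPᵢˢᵃᵗ = 187.12 kPa
  T = 340.1 K: ΣzᵢPᵢˢᵃᵗ = 215.97 kPa
  T = 342.1 K: ΣzᵢPᵢˢᵃᵗ = 231.79 kPa
Interpolating between 342.1 K and 344.1 K gives T ≈ 342.4 K.

T = 342.4 K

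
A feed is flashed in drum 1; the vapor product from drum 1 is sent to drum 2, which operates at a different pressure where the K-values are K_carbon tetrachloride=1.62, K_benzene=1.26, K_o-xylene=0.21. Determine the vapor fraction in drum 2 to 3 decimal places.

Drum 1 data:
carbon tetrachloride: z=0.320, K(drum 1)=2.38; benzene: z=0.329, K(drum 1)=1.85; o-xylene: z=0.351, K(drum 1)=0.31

V/F (drum 2) = 0.583

Drum 1:
Let ψ₁ = V/F and solve Σ zᵢ(Kᵢ−1)/(1+ψ₁(Kᵢ−1)) = 0.
Feasibility: ΣzᵢKᵢ = 1.479, Σzᵢ/Kᵢ = 1.445 — both > 1, two phases present.
Newton iteration, ψ₁⁰ = 0.5:
  ψ₁ = 0.500: g = 0.0878, g' = -0.720 → ψ₁ = 0.622
  ψ₁ = 0.622: g = -0.0037, g' = -0.791 → ψ₁ = 0.617
Converged at ψ₁ = 0.617.
Drum-1 compositions:
  carbon tetrachloride: x = 0.173, y = 0.411
  benzene: x = 0.216, y = 0.399
  o-xylene: x = 0.611, y = 0.190
Drum-2 feed = drum-1 vapor: z₂ = (0.4113, 0.3992, 0.1895).
Drum 2:
Rachford–Rice: g(ψ₂) = Σ zᵢ(Kᵢ−1)/(1+ψ₂(Kᵢ−1)) = 0.
g(0) = ΣzᵢKᵢ − 1 = 0.209 and g(1) = 1 − Σzᵢ/Kᵢ = -0.473, so a root lies in (0, 1).
Newton–Raphson from ψ₂ = 0.35:
  ψ₂ = 0.350: g = 0.0977, g' = -0.355 → ψ₂ = 0.625
  ψ₂ = 0.625: g = -0.0227, g' = -0.563 → ψ₂ = 0.585
  ψ₂ = 0.585: g = -0.0010, g' = -0.514 → ψ₂ = 0.583
Converged at ψ₂ = 0.583.
  carbon tetrachloride: x = 0.302, y = 0.489
  benzene: x = 0.347, y = 0.437
  o-xylene: x = 0.351, y = 0.074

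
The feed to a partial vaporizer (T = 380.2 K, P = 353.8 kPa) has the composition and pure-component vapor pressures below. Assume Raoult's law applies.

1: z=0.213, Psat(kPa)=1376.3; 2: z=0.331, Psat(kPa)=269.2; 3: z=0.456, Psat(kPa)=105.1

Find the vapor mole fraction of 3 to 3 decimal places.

Raoult's law: Kᵢ = Pᵢˢᵃᵗ/P = Pᵢˢᵃᵗ/353.8.
  K_1 = 1376.3/353.8 = 3.89005, K_2 = 269.2/353.8 = 0.76088, K_3 = 105.1/353.8 = 0.29706
Let ψ = V/F and solve Σ zᵢ(Kᵢ−1)/(1+ψ(Kᵢ−1)) = 0.
Feasibility: ΣzᵢKᵢ = 1.216, Σzᵢ/Kᵢ = 2.025 — both > 1, two phases present.
Newton iteration, ψ⁰ = 0.41:
  ψ = 0.410: g = -0.2563, g' = -0.841 → ψ = 0.105
  ψ = 0.105: g = 0.0449, g' = -1.329 → ψ = 0.139
  ψ = 0.139: g = 0.0022, g' = -1.203 → ψ = 0.141
Converged at ψ = 0.141.
Compositions from xᵢ = zᵢ/(1+ψ(Kᵢ−1)), yᵢ = Kᵢxᵢ:
  1: x = 0.151, y = 0.589
  2: x = 0.343, y = 0.261
  3: x = 0.506, y = 0.150

y_3 = 0.150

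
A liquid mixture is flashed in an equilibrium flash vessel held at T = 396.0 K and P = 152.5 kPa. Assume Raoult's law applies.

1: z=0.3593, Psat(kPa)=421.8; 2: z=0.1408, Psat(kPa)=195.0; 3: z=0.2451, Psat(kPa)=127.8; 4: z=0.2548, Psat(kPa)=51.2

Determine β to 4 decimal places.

β = 0.6274

Raoult's law: Kᵢ = Pᵢˢᵃᵗ/P = Pᵢˢᵃᵗ/152.5.
  K_1 = 421.8/152.5 = 2.765902, K_2 = 195.0/152.5 = 1.278689, K_3 = 127.8/152.5 = 0.838033, K_4 = 51.2/152.5 = 0.335738
Newton iteration, β⁰ = 0.5:
  β = 0.5000: g = 0.07478, g' = -0.5841 → β = 0.6280
  β = 0.6280: g = -0.00036, g' = -0.5988 → β = 0.6274
Converged at β = 0.6274.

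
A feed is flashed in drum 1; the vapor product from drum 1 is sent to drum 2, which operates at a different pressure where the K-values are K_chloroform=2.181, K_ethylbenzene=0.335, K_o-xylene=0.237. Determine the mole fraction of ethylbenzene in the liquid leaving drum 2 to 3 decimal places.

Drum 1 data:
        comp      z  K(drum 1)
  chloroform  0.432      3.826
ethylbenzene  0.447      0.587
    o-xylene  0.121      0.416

x_ethylbenzene (drum 2) = 0.507

Drum 1:
Rachford–Rice: g(ψ₁) = Σ zᵢ(Kᵢ−1)/(1+ψ₁(Kᵢ−1)) = 0.
g(0) = ΣzᵢKᵢ − 1 = 0.966 and g(1) = 1 − Σzᵢ/Kᵢ = -0.165, so a root lies in (0, 1).
Newton–Raphson from ψ₁ = 0.55:
  ψ₁ = 0.550: g = 0.1350, g' = -0.746 → ψ₁ = 0.731
  ψ₁ = 0.731: g = 0.0105, g' = -0.649 → ψ₁ = 0.747
Converged at ψ₁ = 0.747.
Drum-1 compositions:
  chloroform: x = 0.139, y = 0.531
  ethylbenzene: x = 0.646, y = 0.379
  o-xylene: x = 0.215, y = 0.089
Drum-2 feed = drum-1 vapor: z₂ = (0.5312, 0.3795, 0.0893).
Drum 2:
Let ψ₂ = V/F and solve Σ zᵢ(Kᵢ−1)/(1+ψ₂(Kᵢ−1)) = 0.
Feasibility: ΣzᵢKᵢ = 1.307, Σzᵢ/Kᵢ = 1.753 — both > 1, two phases present.
Newton–Raphson from ψ₂ = 0.5:
  ψ₂ = 0.500: g = -0.0938, g' = -0.805 → ψ₂ = 0.384
  ψ₂ = 0.384: g = -0.0033, g' = -0.757 → ψ₂ = 0.379
Converged at ψ₂ = 0.379.
  chloroform: x = 0.367, y = 0.800
  ethylbenzene: x = 0.507, y = 0.170
  o-xylene: x = 0.126, y = 0.030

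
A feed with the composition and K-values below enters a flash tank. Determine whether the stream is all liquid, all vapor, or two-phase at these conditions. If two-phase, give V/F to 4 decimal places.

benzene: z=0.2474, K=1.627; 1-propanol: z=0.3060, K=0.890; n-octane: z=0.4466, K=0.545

all liquid

ΣzᵢKᵢ = 0.9183; Σzᵢ/Kᵢ = 1.3153.
Since ΣzᵢKᵢ < 1 the mixture is below its bubble point — single liquid phase.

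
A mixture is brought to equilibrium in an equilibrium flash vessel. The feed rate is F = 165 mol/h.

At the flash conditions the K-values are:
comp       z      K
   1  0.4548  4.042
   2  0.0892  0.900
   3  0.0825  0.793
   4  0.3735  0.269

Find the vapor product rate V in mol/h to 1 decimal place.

Material balance + equilibrium reduce to Σ zᵢ(Kᵢ−1)/(1+β(Kᵢ−1)) = 0.
Feasibility: ΣzᵢKᵢ = 2.0845, Σzᵢ/Kᵢ = 1.7041 — both > 1, two phases present.
Newton iteration, β⁰ = 0.67:
  β = 0.6700: g = -0.10912, g' = -1.2284 → β = 0.5812
  β = 0.5812: g = -0.00374, g' = -1.1582 → β = 0.5779
Converged at β = 0.5779.
Then V = β·F = 0.5779·165 = 95.4 mol/h and L = F − V = 69.6 mol/h.

V = 95.4 mol/h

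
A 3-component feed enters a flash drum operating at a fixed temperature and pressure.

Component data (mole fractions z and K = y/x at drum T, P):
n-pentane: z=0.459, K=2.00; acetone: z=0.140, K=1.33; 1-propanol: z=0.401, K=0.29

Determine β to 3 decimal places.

β = 0.354

Rachford–Rice: g(β) = Σ zᵢ(Kᵢ−1)/(1+β(Kᵢ−1)) = 0.
Check two-phase: ΣzᵢKᵢ = 1.220 > 1 and Σzᵢ/Kᵢ = 1.718 > 1, so g(0) = 0.220 > 0 and g(1) = -0.718 < 0.
Newton–Raphson from β = 0.5:
  β = 0.500: g = -0.0958, g' = -0.701 → β = 0.363
  β = 0.363: g = -0.0058, g' = -0.626 → β = 0.354
Converged at β = 0.354.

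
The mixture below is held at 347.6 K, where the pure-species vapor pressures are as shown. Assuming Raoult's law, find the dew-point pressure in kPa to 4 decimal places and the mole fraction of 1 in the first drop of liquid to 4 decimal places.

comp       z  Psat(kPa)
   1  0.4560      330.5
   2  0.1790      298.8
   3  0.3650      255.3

At the dew point ψ → 1, so Σzᵢ/Kᵢ = 1 with Kᵢ = Pᵢˢᵃᵗ/P ⇒ 1/P = Σzᵢ/Pᵢˢᵃᵗ.
1/P = 0.4560/330.5 + 0.1790/298.8 + 0.3650/255.3 = 0.0034085 ⇒ P = 293.3858 kPa
xᵢ = zᵢP/Pᵢˢᵃᵗ ⇒ x_1 = 0.4560·293.3858/330.5 = 0.4048

Pdew = 293.3858 kPa, x_1 = 0.4048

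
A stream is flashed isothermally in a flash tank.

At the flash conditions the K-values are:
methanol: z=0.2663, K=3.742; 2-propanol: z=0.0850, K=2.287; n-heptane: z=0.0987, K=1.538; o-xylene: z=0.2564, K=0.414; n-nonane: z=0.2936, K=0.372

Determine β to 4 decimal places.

Rachford–Rice: g(β) = Σ zᵢ(Kᵢ−1)/(1+β(Kᵢ−1)) = 0.
g(0) = ΣzᵢKᵢ − 1 = 0.5581 and g(1) = 1 − Σzᵢ/Kᵢ = -0.5811, so a root lies in (0, 1).
Iterate (Newton) starting at β = 0.5:
  β = 0.5000: g = -0.06492, g' = -0.8482 → β = 0.4235
  β = 0.4235: g = 0.00091, g' = -0.8773 → β = 0.4245
Converged at β = 0.4245.

β = 0.4245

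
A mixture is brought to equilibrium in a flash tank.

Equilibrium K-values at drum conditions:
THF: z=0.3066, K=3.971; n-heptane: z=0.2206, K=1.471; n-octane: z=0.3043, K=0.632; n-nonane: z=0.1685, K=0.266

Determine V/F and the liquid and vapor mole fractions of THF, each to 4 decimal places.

Rachford–Rice: g(V/F) = Σ zᵢ(Kᵢ−1)/(1+V/F(Kᵢ−1)) = 0.
Feasibility: ΣzᵢKᵢ = 1.7791, Σzᵢ/Kᵢ = 1.3421 — both > 1, two phases present.
Newton iteration, V/F⁰ = 0.69:
  V/F = 0.6900: g = -0.02361, g' = -0.7655 → V/F = 0.6592
  V/F = 0.6592: g = -0.00025, g' = -0.7503 → V/F = 0.6588
Converged at V/F = 0.6588.
Compositions from xᵢ = zᵢ/(1+V/F(Kᵢ−1)), yᵢ = Kᵢxᵢ:
  THF: x = 0.1037, y = 0.4117
  n-heptane: x = 0.1684, y = 0.2477
  n-octane: x = 0.4017, y = 0.2539
  n-nonane: x = 0.3263, y = 0.0868

V/F = 0.6588, x_THF = 0.1037, y_THF = 0.4117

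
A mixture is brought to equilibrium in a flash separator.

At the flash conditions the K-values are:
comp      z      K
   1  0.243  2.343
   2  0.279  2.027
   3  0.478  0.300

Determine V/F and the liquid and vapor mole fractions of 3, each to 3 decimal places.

V/F = 0.337, x_3 = 0.625, y_3 = 0.188

Newton–Raphson from V/F = 0.5:
  V/F = 0.500: g = -0.1302, g' = -0.840 → V/F = 0.345
  V/F = 0.345: g = -0.0065, g' = -0.772 → V/F = 0.337
Converged at V/F = 0.337.
Compositions from xᵢ = zᵢ/(1+V/F(Kᵢ−1)), yᵢ = Kᵢxᵢ:
  1: x = 0.167, y = 0.392
  2: x = 0.207, y = 0.420
  3: x = 0.625, y = 0.188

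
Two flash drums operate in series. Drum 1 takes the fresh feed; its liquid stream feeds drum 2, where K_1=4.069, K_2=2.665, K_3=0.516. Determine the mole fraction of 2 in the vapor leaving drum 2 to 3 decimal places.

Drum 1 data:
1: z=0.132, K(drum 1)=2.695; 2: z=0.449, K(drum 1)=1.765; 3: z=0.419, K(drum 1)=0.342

Drum 1:
Newton iteration, ψ₁⁰ = 0.5:
  ψ₁ = 0.500: g = -0.0413, g' = -0.652 → ψ₁ = 0.437
  ψ₁ = 0.437: g = -0.0007, g' = -0.630 → ψ₁ = 0.435
Converged at ψ₁ = 0.435.
Drum-1 compositions:
  1: x = 0.076, y = 0.205
  2: x = 0.337, y = 0.594
  3: x = 0.587, y = 0.201
Drum-2 feed = drum-1 liquid: z₂ = (0.0760, 0.3368, 0.5872).
Drum 2:
Material balance + equilibrium reduce to Σ zᵢ(Kᵢ−1)/(1+ψ₂(Kᵢ−1)) = 0.
g(0) = ΣzᵢKᵢ − 1 = 0.510 and g(1) = 1 − Σzᵢ/Kᵢ = -0.283, so a root lies in (0, 1).
Iterate (Newton) starting at ψ₂ = 0.67:
  ψ₂ = 0.670: g = -0.0793, g' = -0.586 → ψ₂ = 0.535
  ψ₂ = 0.535: g = 0.0014, g' = -0.614 → ψ₂ = 0.537
Converged at ψ₂ = 0.537.
  1: x = 0.029, y = 0.117
  2: x = 0.178, y = 0.474
  3: x = 0.794, y = 0.409

y_2 (drum 2) = 0.474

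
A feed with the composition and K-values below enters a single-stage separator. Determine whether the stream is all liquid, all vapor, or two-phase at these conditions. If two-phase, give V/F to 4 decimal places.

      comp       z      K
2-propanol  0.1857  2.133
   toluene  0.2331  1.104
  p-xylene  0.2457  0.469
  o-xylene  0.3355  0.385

all liquid

ΣzᵢKᵢ = 0.8978; Σzᵢ/Kᵢ = 1.6935.
Since ΣzᵢKᵢ < 1 the mixture is below its bubble point — single liquid phase.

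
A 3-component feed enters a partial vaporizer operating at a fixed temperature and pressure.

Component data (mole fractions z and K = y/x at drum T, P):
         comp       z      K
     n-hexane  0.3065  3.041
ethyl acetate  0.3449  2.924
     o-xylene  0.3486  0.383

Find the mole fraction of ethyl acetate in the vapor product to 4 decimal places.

Rachford–Rice: g(ψ) = Σ zᵢ(Kᵢ−1)/(1+ψ(Kᵢ−1)) = 0.
Feasibility: ΣzᵢKᵢ = 2.0741, Σzᵢ/Kᵢ = 1.1289 — both > 1, two phases present.
Newton–Raphson from ψ = 0.66:
  ψ = 0.6600: g = 0.19604, g' = -0.8573 → ψ = 0.8887
  ψ = 0.8887: g = -0.00899, g' = -0.9856 → ψ = 0.8796
  ψ = 0.8796: g = -0.00005, g' = -0.9741 → ψ = 0.8795
Converged at ψ = 0.8795.
Compositions from xᵢ = zᵢ/(1+ψ(Kᵢ−1)), yᵢ = Kᵢxᵢ:
  n-hexane: x = 0.1097, y = 0.3335
  ethyl acetate: x = 0.1281, y = 0.3746
  o-xylene: x = 0.7622, y = 0.2919

y_ethyl acetate = 0.3746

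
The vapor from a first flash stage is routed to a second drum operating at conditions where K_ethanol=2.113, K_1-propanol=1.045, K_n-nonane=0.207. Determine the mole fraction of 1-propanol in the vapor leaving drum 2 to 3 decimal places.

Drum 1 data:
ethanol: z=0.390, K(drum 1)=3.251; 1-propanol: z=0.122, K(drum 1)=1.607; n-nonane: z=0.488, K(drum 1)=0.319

Drum 1:
Rachford–Rice: g(ψ₁) = Σ zᵢ(Kᵢ−1)/(1+ψ₁(Kᵢ−1)) = 0.
g(0) = ΣzᵢKᵢ − 1 = 0.620 and g(1) = 1 − Σzᵢ/Kᵢ = -0.726, so a root lies in (0, 1).
Newton iteration, ψ₁⁰ = 0.65:
  ψ₁ = 0.650: g = -0.1868, g' = -1.077 → ψ₁ = 0.477
  ψ₁ = 0.477: g = -0.0111, g' = -0.983 → ψ₁ = 0.465
Converged at ψ₁ = 0.465.
Drum-1 compositions:
  ethanol: x = 0.190, y = 0.619
  1-propanol: x = 0.095, y = 0.153
  n-nonane: x = 0.714, y = 0.228
Drum-2 feed = drum-1 vapor: z₂ = (0.6192, 0.1529, 0.2279).
Drum 2:
Newton–Raphson from ψ₂ = 0.5:
  ψ₂ = 0.500: g = 0.1501, g' = -0.710 → ψ₂ = 0.711
  ψ₂ = 0.711: g = -0.0232, g' = -0.993 → ψ₂ = 0.688
  ψ₂ = 0.688: g = -0.0006, g' = -0.940 → ψ₂ = 0.687
Converged at ψ₂ = 0.687.
  ethanol: x = 0.351, y = 0.741
  1-propanol: x = 0.148, y = 0.155
  n-nonane: x = 0.501, y = 0.104

y_1-propanol (drum 2) = 0.155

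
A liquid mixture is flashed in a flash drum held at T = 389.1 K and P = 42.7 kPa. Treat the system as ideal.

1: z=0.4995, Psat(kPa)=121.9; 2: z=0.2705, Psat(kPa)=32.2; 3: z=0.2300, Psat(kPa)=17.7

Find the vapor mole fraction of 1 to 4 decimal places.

y_1 = 0.5486

Raoult's law: Kᵢ = Pᵢˢᵃᵗ/P = Pᵢˢᵃᵗ/42.7.
  K_1 = 121.9/42.7 = 2.854801, K_2 = 32.2/42.7 = 0.754098, K_3 = 17.7/42.7 = 0.414520
Rachford–Rice: g(V/F) = Σ zᵢ(Kᵢ−1)/(1+V/F(Kᵢ−1)) = 0.
g(0) = ΣzᵢKᵢ − 1 = 0.7253 and g(1) = 1 − Σzᵢ/Kᵢ = -0.0885, so a root lies in (0, 1).
Newton iteration, V/F⁰ = 0.5:
  V/F = 0.5000: g = 0.21445, g' = -0.6415 → V/F = 0.8343
  V/F = 0.8343: g = 0.01674, g' = -0.5920 → V/F = 0.8626
  V/F = 0.8626: g = -0.00014, g' = -0.6024 → V/F = 0.8624
Converged at V/F = 0.8624.
Compositions from xᵢ = zᵢ/(1+V/F(Kᵢ−1)), yᵢ = Kᵢxᵢ:
  1: x = 0.1922, y = 0.5486
  2: x = 0.3433, y = 0.2589
  3: x = 0.4645, y = 0.1926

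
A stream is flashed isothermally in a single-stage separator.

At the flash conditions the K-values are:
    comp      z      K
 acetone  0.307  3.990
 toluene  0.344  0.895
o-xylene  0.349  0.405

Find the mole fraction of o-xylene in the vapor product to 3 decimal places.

Iterate (Newton) starting at ψ = 0.5:
  ψ = 0.500: g = 0.0342, g' = -0.695 → ψ = 0.549
  ψ = 0.549: g = 0.0007, g' = -0.670 → ψ = 0.550
Converged at ψ = 0.550.
Compositions from xᵢ = zᵢ/(1+ψ(Kᵢ−1)), yᵢ = Kᵢxᵢ:
  acetone: x = 0.116, y = 0.463
  toluene: x = 0.365, y = 0.327
  o-xylene: x = 0.519, y = 0.210

y_o-xylene = 0.210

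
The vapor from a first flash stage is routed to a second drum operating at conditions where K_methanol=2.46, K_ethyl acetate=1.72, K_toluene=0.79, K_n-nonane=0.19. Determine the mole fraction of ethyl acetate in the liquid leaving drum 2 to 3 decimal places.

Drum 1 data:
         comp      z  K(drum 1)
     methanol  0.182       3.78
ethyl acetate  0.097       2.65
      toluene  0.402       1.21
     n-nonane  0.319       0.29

Drum 1:
Material balance + equilibrium reduce to Σ zᵢ(Kᵢ−1)/(1+ψ₁(Kᵢ−1)) = 0.
Feasibility: ΣzᵢKᵢ = 1.524, Σzᵢ/Kᵢ = 1.517 — both > 1, two phases present.
Newton iteration, ψ₁⁰ = 0.55:
  ψ₁ = 0.550: g = -0.0120, g' = -0.740 → ψ₁ = 0.534
Converged at ψ₁ = 0.534.
Drum-1 compositions:
  methanol: x = 0.073, y = 0.277
  ethyl acetate: x = 0.052, y = 0.137
  toluene: x = 0.361, y = 0.437
  n-nonane: x = 0.514, y = 0.149
Drum-2 feed = drum-1 vapor: z₂ = (0.2770, 0.1367, 0.4374, 0.1490).
Drum 2:
Newton iteration, ψ₂⁰ = 0.5:
  ψ₂ = 0.500: g = 0.0007, g' = -0.536 → ψ₂ = 0.501
Converged at ψ₂ = 0.501.
  methanol: x = 0.160, y = 0.393
  ethyl acetate: x = 0.100, y = 0.173
  toluene: x = 0.489, y = 0.386
  n-nonane: x = 0.251, y = 0.048

x_ethyl acetate (drum 2) = 0.100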